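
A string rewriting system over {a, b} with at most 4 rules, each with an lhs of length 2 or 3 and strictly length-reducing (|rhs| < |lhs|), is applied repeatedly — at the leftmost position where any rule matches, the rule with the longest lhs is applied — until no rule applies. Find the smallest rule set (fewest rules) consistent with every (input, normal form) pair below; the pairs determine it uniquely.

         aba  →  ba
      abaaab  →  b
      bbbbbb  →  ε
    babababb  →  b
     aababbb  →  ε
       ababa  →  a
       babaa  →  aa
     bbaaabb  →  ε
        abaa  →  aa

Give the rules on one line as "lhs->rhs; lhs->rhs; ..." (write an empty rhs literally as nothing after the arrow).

  | aba => ba
  | abaaab => baaab => aaab => aab => ab => b
  | bbbbbb => bbbb => bb => ε
  | babababb => bbababb => ababb => babb => bbb => b

ab->b; baa->aa; bb->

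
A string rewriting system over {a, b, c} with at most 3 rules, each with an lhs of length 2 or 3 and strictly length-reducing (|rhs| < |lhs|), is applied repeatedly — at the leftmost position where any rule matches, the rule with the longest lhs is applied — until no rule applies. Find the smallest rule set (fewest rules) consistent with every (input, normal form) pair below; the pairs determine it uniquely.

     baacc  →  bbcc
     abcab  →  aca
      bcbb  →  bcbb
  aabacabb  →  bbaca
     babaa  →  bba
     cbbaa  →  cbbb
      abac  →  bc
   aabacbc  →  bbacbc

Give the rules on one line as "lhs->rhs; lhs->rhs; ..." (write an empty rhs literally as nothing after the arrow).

  | baacc => bbcc
  | abcab => acab => aca
  | bcbb
  | aabacabb => bbacabb => bbacab => bbaca

aa->b; ab->a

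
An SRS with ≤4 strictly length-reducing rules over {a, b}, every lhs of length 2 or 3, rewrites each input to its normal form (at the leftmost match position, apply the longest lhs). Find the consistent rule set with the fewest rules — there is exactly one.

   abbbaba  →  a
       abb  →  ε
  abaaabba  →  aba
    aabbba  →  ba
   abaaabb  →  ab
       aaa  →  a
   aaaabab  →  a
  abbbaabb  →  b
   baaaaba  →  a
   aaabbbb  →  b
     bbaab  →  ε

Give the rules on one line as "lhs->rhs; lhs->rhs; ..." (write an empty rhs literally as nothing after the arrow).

aa->a; abb->; bab->; bb->b

  | abbbaba => baba => a
  | abb => ε
  | abaaabba => abaabba => ababba => aba
  | aabbba => abbba => ba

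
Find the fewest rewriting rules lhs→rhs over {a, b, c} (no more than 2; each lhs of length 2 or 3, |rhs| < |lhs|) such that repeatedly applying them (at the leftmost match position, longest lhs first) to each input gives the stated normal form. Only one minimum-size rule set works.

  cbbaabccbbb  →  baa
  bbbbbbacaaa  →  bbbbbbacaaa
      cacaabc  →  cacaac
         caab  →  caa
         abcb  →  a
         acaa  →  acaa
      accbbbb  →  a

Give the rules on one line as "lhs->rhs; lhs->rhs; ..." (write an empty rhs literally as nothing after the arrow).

  | cbbaabccbbb => baabccbbb => baaccbbb => baacbb => baab => baa
  | bbbbbbacaaa
  | cacaabc => cacaac
  | caab => caa

ab->a; cb->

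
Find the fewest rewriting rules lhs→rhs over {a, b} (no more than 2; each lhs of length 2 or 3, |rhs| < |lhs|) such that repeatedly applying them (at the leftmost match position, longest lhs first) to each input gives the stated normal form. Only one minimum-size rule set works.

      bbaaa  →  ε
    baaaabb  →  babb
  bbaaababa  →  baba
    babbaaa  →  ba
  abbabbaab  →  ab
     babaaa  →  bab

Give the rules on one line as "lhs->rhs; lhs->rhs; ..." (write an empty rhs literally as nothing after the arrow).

aaa->; bba->a

  | bbaaa => aaa => ε
  | baaaabb => babb
  | bbaaababa => aaababa => baba
  | babbaaa => baaaa => ba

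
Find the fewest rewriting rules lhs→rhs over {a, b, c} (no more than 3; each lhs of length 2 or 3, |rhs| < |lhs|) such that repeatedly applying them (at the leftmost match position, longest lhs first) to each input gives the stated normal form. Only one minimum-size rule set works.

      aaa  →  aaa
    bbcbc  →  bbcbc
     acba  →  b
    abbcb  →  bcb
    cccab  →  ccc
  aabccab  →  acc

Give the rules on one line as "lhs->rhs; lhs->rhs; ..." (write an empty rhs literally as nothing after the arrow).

  | aaa
  | bbcbc
  | acba => abb => b
  | abbcb => bcb

ab->; cba->bb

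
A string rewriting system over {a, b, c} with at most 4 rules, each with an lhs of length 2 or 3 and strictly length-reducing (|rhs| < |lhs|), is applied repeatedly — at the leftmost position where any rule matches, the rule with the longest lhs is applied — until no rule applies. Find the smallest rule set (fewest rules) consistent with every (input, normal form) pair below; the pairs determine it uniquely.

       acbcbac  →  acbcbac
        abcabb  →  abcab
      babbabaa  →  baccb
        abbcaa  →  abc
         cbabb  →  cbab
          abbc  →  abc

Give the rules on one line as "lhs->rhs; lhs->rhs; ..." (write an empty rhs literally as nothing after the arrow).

  | acbcbac
  | abcabb => abcab
  | babbabaa => baccbaa => baccb
  | abbcaa => abcaa => abc

aa->; bb->b; bba->cc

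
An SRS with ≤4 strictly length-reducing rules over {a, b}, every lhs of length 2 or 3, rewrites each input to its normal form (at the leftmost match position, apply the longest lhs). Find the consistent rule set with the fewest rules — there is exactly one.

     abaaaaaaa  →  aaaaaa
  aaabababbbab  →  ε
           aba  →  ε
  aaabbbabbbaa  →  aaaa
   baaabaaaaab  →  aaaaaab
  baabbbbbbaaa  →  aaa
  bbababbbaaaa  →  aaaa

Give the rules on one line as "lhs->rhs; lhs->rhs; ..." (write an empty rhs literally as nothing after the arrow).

aba->; ba->a; bab->ba

  | abaaaaaaa => aaaaaa
  | aaabababbbab => aababbbab => abbbab => abbba => abba => aba => ε
  | aba => ε
  | aaabbbabbbaa => aaabbbabbaa => aaabbbabaa => aaabbbaaa => aaabbaaa => aaabaaa => aaaa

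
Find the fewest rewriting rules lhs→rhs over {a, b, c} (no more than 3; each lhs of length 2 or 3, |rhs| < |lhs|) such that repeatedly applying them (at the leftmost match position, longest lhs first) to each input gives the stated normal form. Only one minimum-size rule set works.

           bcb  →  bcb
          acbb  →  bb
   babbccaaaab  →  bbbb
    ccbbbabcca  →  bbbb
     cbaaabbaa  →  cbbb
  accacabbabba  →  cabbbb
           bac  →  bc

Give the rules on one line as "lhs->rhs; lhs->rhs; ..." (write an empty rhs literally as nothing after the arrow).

ac->; ba->b; cc->

  | bcb
  | acbb => bb
  | babbccaaaab => bbbccaaaab => bbbaaaab => bbbaaab => bbbaab => bbbab => bbbb
  | ccbbbabcca => bbbabcca => bbbbcca => bbbba => bbbb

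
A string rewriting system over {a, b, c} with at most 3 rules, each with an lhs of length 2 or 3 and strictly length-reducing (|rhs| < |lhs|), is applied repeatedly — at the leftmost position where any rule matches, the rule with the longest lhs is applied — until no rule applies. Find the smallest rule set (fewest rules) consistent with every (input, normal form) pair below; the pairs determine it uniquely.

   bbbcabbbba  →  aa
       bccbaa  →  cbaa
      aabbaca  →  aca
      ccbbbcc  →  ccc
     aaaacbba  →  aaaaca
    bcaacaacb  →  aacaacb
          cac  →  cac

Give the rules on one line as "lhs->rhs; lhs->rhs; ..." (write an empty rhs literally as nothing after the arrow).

  | bbbcabbbba => bcabbbba => abbbba => abba => aa
  | bccbaa => cbaa
  | aabbaca => bbaca => aca
  | ccbbbcc => ccbcc => ccc

aab->b; bb->; bc->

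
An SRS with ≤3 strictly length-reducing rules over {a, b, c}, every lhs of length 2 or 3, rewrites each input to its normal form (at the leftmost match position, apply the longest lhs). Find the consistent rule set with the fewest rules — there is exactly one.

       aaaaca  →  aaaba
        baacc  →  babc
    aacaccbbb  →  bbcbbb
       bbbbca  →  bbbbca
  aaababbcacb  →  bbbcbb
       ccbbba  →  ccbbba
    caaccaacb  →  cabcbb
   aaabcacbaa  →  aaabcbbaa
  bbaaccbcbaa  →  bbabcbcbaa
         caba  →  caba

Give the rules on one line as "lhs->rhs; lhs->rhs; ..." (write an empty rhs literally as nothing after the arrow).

abb->bb; ac->b

  | aaaaca => aaaba
  | baacc => babc
  | aacaccbbb => abaccbbb => abbcbbb => bbcbbb
  | bbbbca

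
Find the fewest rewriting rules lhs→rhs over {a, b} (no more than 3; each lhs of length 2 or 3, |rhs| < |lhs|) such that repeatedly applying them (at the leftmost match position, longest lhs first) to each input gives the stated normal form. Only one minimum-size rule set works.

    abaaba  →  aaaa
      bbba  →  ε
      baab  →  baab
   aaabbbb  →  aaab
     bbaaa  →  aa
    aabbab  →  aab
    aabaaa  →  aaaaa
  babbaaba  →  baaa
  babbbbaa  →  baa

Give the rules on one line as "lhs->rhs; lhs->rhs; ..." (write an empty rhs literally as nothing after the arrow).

aba->aa; bb->b; bba->

  | abaaba => aaaba => aaaa
  | bbba => bba => ε
  | baab
  | aaabbbb => aaabbb => aaabb => aaab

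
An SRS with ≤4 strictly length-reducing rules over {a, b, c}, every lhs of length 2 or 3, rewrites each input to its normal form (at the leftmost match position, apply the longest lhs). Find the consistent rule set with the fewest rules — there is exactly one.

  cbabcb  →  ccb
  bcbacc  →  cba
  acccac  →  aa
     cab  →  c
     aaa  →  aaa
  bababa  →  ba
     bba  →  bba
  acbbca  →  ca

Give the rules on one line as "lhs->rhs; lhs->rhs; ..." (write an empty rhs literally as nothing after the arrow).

ab->; ac->a; bc->c

  | cbabcb => cbcb => ccb
  | bcbacc => cbacc => cbac => cba
  | acccac => accac => acac => aac => aa
  | cab => c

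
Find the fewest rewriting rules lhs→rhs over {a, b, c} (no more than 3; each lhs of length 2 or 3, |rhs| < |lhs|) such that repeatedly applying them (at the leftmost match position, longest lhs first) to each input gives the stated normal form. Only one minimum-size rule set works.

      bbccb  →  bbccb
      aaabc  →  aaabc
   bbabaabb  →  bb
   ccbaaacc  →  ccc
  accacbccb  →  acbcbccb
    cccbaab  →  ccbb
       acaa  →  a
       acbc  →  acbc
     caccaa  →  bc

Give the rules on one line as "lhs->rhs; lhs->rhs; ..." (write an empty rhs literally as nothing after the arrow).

  | bbccb
  | aaabc
  | bbabaabb => bbaabb => babb => bb
  | ccbaaacc => ccaacc => cbacc => ccc

ba->; ca->b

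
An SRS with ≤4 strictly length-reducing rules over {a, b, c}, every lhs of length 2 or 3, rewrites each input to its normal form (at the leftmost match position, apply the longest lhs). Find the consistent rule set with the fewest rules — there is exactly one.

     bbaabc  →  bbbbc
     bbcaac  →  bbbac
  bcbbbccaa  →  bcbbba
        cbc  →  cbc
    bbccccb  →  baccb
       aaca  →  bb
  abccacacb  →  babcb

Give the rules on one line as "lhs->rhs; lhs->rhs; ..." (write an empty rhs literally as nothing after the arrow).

  | bbaabc => bbbbc
  | bbcaac => bbbac
  | bcbbbccaa => bcbbaaa => bcbbba
  | cbc

aa->b; bcc->a; ca->b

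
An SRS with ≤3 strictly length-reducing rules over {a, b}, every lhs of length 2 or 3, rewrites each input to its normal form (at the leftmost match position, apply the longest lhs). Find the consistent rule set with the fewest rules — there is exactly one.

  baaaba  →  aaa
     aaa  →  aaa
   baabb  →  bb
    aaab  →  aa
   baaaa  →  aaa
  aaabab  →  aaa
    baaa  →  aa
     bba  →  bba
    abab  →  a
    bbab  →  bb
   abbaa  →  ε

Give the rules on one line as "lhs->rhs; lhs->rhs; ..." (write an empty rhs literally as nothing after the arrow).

  | baaaba => ababa => aaba => aaa
  | aaa
  | baabb => abbb => bb
  | aaab => aa

ab->; aba->aa; baa->ab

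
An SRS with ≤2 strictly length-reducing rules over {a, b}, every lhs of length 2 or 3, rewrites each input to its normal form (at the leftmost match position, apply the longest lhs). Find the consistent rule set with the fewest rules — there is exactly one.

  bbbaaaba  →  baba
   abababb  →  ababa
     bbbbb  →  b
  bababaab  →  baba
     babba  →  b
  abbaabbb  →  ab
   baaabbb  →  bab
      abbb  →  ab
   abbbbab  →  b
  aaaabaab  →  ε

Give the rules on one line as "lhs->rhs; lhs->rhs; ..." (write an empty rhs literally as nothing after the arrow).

aa->; bb->

  | bbbaaaba => baaaba => baba
  | abababb => ababa
  | bbbbb => bbb => b
  | bababaab => bababb => baba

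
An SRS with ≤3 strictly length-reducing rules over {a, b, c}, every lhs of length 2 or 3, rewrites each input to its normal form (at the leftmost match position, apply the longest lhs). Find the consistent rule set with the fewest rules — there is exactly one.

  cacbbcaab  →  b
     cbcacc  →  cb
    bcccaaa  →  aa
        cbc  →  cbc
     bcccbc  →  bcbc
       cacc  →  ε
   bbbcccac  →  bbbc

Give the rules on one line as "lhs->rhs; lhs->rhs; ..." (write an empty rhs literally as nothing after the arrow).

ba->a; ca->; cc->

  | cacbbcaab => cbbcaab => cbbab => cbab => cab => b
  | cbcacc => cbcc => cb
  | bcccaaa => bcaaa => baa => aa
  | cbc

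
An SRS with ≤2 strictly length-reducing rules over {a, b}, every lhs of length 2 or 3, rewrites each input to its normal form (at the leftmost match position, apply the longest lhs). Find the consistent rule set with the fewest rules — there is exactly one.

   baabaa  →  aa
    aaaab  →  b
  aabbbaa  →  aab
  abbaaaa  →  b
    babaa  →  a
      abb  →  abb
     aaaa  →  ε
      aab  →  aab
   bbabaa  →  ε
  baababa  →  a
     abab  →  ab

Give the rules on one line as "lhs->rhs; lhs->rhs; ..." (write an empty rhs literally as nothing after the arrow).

  | baabaa => abaa => aa
  | aaaab => bab => b
  | aabbbaa => aabba => aab
  | abbaaaa => abaaa => aaa => b

aaa->b; ba->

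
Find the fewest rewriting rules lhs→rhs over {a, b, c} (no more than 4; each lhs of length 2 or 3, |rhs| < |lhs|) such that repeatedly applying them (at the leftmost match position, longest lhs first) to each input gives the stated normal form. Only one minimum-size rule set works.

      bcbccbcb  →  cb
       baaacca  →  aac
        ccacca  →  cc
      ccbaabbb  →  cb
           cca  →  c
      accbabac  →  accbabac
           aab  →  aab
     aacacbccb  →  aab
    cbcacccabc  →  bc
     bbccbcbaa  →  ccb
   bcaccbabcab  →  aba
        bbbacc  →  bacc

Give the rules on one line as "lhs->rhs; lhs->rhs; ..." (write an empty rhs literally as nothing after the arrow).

  | bcbccbcb => bcabcb => bbcb => cb
  | baaacca => aacca => aac
  | ccacca => ccca => cc
  | ccbaabbb => ccabbb => cbbb => cb

baa->a; bb->; bcc->a; ca->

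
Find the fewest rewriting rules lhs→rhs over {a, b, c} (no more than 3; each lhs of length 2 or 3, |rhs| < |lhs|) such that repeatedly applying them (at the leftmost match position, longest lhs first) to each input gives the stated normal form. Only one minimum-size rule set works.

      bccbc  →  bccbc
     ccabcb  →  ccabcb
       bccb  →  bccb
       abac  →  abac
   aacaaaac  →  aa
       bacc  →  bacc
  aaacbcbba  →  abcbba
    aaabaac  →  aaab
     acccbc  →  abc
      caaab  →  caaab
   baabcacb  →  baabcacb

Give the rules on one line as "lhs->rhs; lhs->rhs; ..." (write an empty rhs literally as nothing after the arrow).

  | bccbc
  | ccabcb
  | bccb
  | abac

aac->; ccc->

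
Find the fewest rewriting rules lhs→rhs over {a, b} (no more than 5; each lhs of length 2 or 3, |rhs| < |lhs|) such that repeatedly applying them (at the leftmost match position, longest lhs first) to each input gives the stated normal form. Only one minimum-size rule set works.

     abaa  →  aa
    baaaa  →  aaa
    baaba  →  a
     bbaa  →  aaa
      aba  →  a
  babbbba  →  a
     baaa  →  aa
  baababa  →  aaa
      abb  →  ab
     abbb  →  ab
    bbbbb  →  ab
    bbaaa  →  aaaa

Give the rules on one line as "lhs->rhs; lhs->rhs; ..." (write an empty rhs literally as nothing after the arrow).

  | abaa => aa
  | baaaa => aaa
  | baaba => aba => a
  | bbaa => aaa

abb->ab; ba->; bab->a; bb->a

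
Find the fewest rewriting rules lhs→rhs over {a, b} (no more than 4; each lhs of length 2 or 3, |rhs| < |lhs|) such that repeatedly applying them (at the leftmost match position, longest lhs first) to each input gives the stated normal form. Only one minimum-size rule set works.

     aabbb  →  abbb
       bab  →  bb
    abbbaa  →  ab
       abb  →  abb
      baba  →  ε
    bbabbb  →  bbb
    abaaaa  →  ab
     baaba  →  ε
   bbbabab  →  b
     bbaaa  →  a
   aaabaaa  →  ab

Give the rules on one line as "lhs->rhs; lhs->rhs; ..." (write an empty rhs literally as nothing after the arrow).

  | aabbb => abbb
  | bab => bb
  | abbbaa => aba => ab
  | abb

aa->a; ba->b; bba->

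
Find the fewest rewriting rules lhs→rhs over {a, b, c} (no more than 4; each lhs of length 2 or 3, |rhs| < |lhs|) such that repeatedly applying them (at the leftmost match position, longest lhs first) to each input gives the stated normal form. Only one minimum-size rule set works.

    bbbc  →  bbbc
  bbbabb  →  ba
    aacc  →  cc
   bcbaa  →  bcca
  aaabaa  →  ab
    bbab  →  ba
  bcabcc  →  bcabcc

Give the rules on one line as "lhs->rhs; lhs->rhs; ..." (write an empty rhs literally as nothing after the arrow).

  | bbbc
  | bbbabb => bbab => ba
  | aacc => cc
  | bcbaa => bcca

aa->; bab->a; cba->cc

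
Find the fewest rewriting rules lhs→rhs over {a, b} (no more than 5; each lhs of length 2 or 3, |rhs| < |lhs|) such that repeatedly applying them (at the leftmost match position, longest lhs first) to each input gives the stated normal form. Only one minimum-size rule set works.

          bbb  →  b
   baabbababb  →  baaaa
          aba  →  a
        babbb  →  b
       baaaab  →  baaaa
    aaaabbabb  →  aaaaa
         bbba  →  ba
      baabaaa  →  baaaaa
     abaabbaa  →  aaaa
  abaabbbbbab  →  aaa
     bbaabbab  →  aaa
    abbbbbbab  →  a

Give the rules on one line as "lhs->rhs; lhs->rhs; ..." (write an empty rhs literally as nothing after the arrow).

  | bbb => b
  | baabbababb => baabababb => baaababb => baaaabb => baaaab => baaaa
  | aba => a
  | babbb => abb => b

aab->aa; ab->; bab->a; bb->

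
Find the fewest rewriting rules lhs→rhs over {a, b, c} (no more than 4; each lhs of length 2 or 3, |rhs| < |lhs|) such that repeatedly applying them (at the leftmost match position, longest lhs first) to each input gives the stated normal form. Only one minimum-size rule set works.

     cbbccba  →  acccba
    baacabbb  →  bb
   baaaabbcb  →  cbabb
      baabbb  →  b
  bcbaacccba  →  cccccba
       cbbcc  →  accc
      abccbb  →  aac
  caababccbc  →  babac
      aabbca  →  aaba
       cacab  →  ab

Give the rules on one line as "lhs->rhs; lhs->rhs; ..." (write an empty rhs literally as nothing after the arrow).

baa->cc; bc->; ca->b; cbb->ac

  | cbbccba => acccba
  | baacabbb => cccabbb => ccbbbb => cacbb => bcbb => bb
  | baaaabbcb => ccaabbcb => cbabbcb => cbabb
  | baabbb => ccbbb => cacb => bcb => b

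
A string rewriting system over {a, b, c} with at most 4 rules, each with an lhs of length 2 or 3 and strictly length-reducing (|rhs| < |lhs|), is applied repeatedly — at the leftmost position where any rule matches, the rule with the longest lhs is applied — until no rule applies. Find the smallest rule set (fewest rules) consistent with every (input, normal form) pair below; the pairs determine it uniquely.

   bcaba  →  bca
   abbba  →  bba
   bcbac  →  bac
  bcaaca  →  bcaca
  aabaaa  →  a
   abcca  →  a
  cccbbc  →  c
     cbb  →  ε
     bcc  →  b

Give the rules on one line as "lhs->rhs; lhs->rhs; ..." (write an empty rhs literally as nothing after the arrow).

  | bcaba => bca
  | abbba => bba
  | bcbac => baac => bac
  | bcaaca => bcaca

aa->a; ab->; cb->a; cc->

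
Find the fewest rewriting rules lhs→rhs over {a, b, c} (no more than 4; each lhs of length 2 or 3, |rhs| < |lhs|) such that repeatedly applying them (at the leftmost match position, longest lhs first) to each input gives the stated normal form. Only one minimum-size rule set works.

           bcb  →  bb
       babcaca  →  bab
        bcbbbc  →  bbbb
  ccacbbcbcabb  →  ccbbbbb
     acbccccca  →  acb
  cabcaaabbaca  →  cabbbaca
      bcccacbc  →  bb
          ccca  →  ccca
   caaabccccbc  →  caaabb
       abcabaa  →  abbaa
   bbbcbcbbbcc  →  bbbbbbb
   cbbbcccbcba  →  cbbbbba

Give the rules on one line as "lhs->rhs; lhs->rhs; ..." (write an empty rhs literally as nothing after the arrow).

  | bcb => bb
  | babcaca => babcca => babca => babc => bab
  | bcbbbc => bbbbc => bbbb
  | ccacbbcbcabb => ccbbcbcabb => ccbbbcabb => ccbbbcbb => ccbbbbb

bc->b; bca->bc; cac->c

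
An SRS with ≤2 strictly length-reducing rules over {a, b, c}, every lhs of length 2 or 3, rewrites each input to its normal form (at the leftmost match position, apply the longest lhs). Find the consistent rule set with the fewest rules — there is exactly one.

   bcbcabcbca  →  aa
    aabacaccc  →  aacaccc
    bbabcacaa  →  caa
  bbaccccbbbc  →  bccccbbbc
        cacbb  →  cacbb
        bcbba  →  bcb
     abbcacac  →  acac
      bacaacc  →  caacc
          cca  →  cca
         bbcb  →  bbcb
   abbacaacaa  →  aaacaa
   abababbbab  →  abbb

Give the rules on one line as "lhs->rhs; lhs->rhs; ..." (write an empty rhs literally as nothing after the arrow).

  | bcbcabcbca => bcabcbca => abcbca => abca => aa
  | aabacaccc => aacaccc
  | bbabcacaa => bbcacaa => bacaa => caa
  | bbaccccbbbc => bccccbbbc

ba->; bca->a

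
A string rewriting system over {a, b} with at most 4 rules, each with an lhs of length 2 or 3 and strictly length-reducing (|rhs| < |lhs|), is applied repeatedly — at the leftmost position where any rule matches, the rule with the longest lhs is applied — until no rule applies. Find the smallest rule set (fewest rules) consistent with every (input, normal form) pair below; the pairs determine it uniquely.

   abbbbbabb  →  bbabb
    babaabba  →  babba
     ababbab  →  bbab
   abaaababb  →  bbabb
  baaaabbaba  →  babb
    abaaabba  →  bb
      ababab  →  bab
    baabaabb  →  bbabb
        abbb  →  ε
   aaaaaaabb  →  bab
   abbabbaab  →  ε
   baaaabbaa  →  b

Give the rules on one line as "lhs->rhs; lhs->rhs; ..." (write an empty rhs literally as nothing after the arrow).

  | abbbbbabb => ababbabb => bbabb
  | babaabba => babba
  | ababbab => bbab
  | abaaababb => aababb => bbabb

aa->b; aba->; bbb->ba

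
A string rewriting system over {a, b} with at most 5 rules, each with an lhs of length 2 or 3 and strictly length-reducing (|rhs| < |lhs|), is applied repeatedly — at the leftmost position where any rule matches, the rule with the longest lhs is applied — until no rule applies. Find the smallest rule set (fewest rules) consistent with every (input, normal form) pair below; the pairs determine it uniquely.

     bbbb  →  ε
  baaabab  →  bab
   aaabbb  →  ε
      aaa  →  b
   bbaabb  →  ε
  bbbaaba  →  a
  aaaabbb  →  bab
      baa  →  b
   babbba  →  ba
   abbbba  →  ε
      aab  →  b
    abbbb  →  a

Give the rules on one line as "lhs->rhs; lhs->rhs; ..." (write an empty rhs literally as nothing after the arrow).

aa->; aaa->b; aba->a; bb->

  | bbbb => bb => ε
  | baaabab => bbbab => bab
  | aaabbb => bbbb => bb => ε
  | aaa => b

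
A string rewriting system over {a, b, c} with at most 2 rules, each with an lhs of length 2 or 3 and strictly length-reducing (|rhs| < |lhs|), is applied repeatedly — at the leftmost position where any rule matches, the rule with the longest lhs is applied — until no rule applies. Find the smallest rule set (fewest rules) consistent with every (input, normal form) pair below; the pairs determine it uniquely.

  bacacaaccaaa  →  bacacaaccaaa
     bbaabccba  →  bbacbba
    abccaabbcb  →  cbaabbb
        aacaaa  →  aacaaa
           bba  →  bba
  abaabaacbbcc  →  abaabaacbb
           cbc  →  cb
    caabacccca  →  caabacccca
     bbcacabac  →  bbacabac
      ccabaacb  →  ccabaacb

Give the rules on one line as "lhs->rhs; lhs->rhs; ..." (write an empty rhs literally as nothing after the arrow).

abc->cb; bc->b

  | bacacaaccaaa
  | bbaabccba => bbacbcba => bbacbba
  | abccaabbcb => cbcaabbcb => cbaabbcb => cbaabbb
  | aacaaa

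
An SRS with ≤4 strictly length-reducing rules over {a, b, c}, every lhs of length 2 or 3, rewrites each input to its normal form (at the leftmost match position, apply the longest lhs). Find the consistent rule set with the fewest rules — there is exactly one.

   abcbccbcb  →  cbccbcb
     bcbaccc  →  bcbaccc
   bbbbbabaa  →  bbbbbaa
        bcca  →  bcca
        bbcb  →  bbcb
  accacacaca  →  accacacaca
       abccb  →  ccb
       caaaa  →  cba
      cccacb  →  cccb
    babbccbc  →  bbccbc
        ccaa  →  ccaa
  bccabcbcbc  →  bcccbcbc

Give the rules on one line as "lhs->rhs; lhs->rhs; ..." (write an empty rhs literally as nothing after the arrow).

  | abcbccbcb => cbccbcb
  | bcbaccc
  | bbbbbabaa => bbbbbaa
  | bcca

aaa->b; ab->; acb->b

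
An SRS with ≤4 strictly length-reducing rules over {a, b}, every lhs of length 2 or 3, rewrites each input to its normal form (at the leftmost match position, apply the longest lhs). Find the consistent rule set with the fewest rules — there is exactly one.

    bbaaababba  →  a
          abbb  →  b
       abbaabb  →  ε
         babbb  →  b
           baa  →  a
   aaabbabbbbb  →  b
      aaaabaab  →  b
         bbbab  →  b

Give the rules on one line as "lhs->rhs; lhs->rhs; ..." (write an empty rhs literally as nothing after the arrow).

ab->b; ba->; bb->

  | bbaaababba => aaababba => aababba => ababba => babba => bba => a
  | abbb => bbb => b
  | abbaabb => bbaabb => aabb => abb => bb => ε
  | babbb => bbb => b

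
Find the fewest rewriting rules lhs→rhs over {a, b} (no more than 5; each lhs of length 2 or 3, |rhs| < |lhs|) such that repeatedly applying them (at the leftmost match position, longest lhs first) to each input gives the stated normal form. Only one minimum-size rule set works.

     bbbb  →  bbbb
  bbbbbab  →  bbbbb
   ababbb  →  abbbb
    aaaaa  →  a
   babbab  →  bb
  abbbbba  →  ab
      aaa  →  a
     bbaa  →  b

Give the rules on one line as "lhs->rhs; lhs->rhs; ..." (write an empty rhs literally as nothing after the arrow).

  | bbbb
  | bbbbbab => bbbbb
  | ababbb => abbbb
  | aaaaa => baaa => aaa => ba => a

aa->b; aba->ab; ba->a; bab->b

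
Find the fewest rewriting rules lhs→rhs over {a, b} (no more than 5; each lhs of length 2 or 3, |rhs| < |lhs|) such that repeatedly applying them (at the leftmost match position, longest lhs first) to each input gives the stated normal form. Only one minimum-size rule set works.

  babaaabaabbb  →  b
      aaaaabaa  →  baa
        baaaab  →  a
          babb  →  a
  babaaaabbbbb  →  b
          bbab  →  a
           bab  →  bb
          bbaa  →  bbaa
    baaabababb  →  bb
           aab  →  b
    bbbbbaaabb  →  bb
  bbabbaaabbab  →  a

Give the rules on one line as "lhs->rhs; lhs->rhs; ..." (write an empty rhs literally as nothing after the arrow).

aaa->b; ab->b; aba->; bbb->a

  | babaaabaabbb => baabaabbb => baabbb => babbb => bbbb => ab => b
  | aaaaabaa => baabaa => baa
  | baaaab => bbab => bbb => a
  | babb => bbb => a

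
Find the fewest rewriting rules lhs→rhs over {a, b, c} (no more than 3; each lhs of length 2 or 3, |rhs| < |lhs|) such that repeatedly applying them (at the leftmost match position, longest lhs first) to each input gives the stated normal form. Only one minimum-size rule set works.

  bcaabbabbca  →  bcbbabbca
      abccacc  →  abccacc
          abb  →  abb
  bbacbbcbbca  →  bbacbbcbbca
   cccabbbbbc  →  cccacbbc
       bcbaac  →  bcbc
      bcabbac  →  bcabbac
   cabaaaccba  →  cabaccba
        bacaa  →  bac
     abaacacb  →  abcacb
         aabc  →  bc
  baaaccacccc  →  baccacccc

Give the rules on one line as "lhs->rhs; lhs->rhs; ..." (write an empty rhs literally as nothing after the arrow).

  | bcaabbabbca => bcbbabbca
  | abccacc
  | abb
  | bbacbbcbbca

aa->; bbb->c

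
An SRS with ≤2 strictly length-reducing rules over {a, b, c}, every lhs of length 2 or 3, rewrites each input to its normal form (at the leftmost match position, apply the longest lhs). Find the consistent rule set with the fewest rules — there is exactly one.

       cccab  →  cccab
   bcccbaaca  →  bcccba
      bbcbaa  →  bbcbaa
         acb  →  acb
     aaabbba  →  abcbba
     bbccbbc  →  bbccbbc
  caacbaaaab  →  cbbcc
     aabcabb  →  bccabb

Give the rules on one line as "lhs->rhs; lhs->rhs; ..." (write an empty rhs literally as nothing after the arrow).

aab->bc; aac->

  | cccab
  | bcccbaaca => bcccba
  | bbcbaa
  | acb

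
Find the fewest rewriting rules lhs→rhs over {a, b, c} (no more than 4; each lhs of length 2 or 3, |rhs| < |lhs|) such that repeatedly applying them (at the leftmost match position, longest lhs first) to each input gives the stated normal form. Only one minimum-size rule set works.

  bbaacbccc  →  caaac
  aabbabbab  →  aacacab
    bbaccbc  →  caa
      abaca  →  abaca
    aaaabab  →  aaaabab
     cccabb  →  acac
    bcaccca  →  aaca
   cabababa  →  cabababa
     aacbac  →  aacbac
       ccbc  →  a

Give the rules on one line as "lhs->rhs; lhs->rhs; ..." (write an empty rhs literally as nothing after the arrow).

bb->c; bc->; cc->a

  | bbaacbccc => caacbccc => caaccc => caaac
  | aabbabbab => aacabbab => aacacab
  | bbaccbc => caccbc => caabc => caa
  | abaca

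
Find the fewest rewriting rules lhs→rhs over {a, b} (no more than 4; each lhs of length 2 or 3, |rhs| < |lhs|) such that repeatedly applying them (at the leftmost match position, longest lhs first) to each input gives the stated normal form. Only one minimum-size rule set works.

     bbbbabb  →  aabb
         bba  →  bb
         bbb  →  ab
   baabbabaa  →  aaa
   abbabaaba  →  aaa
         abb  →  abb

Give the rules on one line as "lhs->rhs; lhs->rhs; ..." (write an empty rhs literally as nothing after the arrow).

  | bbbbabb => abbabb => abbbb => aabb
  | bba => bb
  | bbb => ab
  | baabbabaa => abbabaa => abbbaa => aabaa => aaa

ba->; bba->bb; bbb->ab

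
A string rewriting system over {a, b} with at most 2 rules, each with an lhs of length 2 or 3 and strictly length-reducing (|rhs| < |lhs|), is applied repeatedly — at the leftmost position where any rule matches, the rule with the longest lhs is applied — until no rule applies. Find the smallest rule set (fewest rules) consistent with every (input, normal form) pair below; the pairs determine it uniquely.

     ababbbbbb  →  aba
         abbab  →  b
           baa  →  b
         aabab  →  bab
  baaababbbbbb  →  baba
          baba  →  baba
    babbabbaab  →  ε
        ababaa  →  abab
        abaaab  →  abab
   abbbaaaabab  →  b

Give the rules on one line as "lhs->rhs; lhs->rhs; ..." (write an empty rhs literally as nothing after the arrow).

aa->; bb->

  | ababbbbbb => ababbbb => ababb => aba
  | abbab => aab => b
  | baa => b
  | aabab => bab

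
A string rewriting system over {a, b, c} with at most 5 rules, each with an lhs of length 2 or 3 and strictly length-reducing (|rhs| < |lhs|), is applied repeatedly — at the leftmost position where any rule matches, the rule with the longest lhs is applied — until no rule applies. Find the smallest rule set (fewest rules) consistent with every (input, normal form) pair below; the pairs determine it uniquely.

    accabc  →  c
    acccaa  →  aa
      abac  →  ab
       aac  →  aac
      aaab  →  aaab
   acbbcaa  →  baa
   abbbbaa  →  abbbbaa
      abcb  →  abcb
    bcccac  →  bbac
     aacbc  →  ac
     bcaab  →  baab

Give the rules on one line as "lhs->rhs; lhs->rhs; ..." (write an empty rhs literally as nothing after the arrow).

  | accabc => ababc => acbc => c
  | acccaa => abcaa => abaa => aca => aa
  | abac => acc => ab
  | aac

aba->ac; acb->; ca->a; cc->b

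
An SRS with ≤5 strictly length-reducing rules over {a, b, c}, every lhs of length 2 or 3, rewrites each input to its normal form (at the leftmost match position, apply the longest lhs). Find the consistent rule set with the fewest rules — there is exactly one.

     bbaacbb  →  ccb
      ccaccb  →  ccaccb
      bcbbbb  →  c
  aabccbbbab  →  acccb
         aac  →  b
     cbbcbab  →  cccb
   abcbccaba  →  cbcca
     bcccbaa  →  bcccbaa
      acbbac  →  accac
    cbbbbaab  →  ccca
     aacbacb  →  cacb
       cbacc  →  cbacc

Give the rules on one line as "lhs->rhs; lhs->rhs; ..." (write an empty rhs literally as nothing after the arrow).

  | bbaacbb => caacbb => cbbb => ccb
  | ccaccb
  | bcbbbb => abbb => bb => c
  | aabccbbbab => accbbbab => acccbab => acccb

aac->b; ab->; bb->c; bcb->a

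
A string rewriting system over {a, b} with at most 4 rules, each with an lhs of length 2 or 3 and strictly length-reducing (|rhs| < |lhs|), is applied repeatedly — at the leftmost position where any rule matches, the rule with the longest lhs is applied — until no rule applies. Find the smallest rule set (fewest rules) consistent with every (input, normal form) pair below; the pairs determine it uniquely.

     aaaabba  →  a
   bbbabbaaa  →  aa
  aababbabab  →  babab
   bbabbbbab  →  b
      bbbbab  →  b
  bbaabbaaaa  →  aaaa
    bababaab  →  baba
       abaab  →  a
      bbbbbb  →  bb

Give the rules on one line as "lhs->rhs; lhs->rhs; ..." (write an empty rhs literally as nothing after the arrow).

  | aaaabba => aababa => baaba => bbaa => a
  | bbbabbaaa => bbabbaaa => bbaaa => aa
  | aababbabab => baabbabab => bbababab => babab
  | bbabbbbab => bbbbab => bbbab => bbab => b

aab->ba; bba->; bbb->bb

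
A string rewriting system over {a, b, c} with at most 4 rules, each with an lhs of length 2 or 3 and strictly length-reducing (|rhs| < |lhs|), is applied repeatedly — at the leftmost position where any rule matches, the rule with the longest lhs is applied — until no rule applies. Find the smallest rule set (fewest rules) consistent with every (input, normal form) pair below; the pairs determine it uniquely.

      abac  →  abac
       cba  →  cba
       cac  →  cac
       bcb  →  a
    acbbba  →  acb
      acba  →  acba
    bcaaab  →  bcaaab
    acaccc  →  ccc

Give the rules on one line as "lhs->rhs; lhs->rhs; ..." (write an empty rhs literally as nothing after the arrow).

aca->; bba->; bcb->a

  | abac
  | cba
  | cac
  | bcb => a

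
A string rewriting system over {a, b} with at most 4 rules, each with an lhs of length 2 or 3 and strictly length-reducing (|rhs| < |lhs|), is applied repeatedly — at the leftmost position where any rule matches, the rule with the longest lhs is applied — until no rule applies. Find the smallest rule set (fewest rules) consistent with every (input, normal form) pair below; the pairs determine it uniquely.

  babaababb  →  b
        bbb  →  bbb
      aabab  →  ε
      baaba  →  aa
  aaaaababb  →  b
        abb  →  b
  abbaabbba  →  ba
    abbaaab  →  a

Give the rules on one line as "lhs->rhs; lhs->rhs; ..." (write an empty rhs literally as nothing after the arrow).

aab->ab; ab->; bab->a

  | babaababb => aaababb => aababb => ababb => abb => b
  | bbb
  | aabab => abab => ab => ε
  | baaba => baba => aa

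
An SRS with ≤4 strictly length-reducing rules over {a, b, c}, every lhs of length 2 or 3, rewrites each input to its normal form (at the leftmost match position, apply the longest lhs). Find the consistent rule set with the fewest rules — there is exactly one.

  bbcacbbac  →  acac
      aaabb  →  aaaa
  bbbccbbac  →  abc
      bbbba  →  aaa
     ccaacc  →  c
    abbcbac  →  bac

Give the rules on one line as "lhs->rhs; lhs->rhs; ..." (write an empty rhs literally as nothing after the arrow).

aac->; bb->a; cc->c

  | bbcacbbac => acacbbac => acacaac => acac
  | aaabb => aaaa
  | bbbccbbac => abccbbac => abcbbac => abcaac => abc
  | bbbba => abba => aaa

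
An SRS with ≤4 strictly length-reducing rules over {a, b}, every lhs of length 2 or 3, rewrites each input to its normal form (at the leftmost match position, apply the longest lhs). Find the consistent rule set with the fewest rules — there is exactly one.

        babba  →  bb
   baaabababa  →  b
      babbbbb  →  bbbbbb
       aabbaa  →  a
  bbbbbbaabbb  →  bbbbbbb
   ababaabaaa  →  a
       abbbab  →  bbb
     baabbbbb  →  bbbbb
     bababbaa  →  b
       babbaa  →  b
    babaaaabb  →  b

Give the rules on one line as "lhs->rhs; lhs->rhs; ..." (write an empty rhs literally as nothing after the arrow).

aab->; ab->b; baa->a; bba->b

  | babba => bbba => bb
  | baaabababa => aabababa => ababa => baba => bba => b
  | babbbbb => bbbbbb
  | aabbaa => baa => a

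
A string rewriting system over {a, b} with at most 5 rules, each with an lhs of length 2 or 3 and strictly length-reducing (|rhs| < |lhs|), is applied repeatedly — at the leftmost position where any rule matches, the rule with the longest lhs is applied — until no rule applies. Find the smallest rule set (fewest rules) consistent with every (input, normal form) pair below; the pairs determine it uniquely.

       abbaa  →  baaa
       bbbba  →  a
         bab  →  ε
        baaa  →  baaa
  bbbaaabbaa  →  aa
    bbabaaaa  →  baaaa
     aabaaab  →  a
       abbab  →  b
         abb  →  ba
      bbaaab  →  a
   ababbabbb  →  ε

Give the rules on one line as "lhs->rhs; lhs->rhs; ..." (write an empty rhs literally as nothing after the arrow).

aab->; ab->b; abb->ba; bb->

  | abbaa => baaa
  | bbbba => bba => a
  | bab => bb => ε
  | baaa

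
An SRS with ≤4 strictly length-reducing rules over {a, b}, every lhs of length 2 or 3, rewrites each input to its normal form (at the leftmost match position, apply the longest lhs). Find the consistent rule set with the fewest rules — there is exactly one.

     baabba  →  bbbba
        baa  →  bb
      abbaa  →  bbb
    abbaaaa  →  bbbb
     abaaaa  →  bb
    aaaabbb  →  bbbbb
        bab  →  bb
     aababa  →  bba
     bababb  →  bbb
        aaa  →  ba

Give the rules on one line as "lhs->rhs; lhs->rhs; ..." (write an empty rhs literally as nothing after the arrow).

  | baabba => bbbba
  | baa => bb
  | abbaa => bbaa => bbb
  | abbaaaa => bbaaaa => bbbaa => bbbb

aa->b; ab->b; aba->a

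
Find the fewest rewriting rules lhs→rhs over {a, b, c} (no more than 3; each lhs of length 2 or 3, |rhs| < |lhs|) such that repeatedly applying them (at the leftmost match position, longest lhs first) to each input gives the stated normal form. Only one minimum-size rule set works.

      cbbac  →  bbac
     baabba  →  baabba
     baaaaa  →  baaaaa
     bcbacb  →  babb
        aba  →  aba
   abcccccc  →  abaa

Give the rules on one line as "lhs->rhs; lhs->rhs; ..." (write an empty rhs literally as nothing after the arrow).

cb->b; cba->ab; ccc->a

  | cbbac => bbac
  | baabba
  | baaaaa
  | bcbacb => babcb => babb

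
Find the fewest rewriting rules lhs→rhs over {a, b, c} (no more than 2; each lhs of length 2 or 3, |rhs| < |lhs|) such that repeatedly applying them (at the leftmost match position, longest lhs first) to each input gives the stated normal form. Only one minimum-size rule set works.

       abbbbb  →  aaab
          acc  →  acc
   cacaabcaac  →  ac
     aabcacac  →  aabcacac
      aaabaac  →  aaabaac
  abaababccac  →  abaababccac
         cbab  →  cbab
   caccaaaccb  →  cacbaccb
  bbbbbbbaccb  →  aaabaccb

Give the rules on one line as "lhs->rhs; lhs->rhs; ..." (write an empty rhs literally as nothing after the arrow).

  | abbbbb => aabbb => aaab
  | acc
  | cacaabcaac => cabbcaac => caacaac => bcaac => bbc => ac
  | aabcacac

bb->a; caa->b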